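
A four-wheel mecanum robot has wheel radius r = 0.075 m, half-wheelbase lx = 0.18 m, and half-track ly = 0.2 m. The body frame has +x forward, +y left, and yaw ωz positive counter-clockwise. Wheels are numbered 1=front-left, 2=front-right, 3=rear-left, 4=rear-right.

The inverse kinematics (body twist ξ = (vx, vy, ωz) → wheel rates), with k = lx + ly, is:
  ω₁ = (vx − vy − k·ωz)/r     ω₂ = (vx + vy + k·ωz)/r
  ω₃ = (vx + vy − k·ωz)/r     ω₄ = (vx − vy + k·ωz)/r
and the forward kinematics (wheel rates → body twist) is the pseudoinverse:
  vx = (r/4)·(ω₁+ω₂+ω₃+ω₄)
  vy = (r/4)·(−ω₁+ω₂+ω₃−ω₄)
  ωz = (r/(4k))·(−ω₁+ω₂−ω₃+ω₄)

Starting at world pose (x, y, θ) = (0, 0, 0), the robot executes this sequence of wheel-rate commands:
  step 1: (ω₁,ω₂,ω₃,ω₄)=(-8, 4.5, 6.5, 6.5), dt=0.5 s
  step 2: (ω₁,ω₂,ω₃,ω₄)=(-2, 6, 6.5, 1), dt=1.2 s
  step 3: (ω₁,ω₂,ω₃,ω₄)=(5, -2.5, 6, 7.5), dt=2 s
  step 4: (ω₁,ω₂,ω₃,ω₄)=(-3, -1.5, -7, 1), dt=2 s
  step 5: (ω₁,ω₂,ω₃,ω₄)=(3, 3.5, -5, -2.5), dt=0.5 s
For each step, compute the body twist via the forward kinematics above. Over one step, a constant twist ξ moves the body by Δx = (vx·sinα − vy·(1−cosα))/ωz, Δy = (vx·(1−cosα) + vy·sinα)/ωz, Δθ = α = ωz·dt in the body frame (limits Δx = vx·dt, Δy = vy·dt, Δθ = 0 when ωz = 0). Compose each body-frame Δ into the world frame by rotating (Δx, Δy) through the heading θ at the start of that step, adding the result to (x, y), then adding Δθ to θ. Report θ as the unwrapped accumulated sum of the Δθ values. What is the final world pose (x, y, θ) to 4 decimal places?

step 1: ξ=(vx,vy,ωz)=(0.1781, 0.2344, 0.6168), dt=0.5 → body Δ=(0.0697, 0.1290, 0.3084) → world pose (0.0697, 0.1290, 0.3084)
step 2: ξ=(vx,vy,ωz)=(0.2156, 0.2531, 0.1234), dt=1.2 → body Δ=(0.2354, 0.3218, 0.1480) → world pose (0.1963, 0.5070, 0.4564)
step 3: ξ=(vx,vy,ωz)=(0.3000, -0.1688, -0.2961), dt=2.0 → body Δ=(0.4685, -0.4906, -0.5921) → world pose (0.8331, 0.2731, -0.1357)
step 4: ξ=(vx,vy,ωz)=(-0.1969, -0.1219, 0.4688), dt=2.0 → body Δ=(-0.2324, -0.3810, 0.9375) → world pose (0.5513, -0.0730, 0.8018)
step 5: ξ=(vx,vy,ωz)=(-0.0188, -0.0375, 0.1480), dt=0.5 → body Δ=(-0.0087, -0.0191, 0.0740) → world pose (0.5590, -0.0925, 0.8758)

(0.5590, -0.0925, 0.8758)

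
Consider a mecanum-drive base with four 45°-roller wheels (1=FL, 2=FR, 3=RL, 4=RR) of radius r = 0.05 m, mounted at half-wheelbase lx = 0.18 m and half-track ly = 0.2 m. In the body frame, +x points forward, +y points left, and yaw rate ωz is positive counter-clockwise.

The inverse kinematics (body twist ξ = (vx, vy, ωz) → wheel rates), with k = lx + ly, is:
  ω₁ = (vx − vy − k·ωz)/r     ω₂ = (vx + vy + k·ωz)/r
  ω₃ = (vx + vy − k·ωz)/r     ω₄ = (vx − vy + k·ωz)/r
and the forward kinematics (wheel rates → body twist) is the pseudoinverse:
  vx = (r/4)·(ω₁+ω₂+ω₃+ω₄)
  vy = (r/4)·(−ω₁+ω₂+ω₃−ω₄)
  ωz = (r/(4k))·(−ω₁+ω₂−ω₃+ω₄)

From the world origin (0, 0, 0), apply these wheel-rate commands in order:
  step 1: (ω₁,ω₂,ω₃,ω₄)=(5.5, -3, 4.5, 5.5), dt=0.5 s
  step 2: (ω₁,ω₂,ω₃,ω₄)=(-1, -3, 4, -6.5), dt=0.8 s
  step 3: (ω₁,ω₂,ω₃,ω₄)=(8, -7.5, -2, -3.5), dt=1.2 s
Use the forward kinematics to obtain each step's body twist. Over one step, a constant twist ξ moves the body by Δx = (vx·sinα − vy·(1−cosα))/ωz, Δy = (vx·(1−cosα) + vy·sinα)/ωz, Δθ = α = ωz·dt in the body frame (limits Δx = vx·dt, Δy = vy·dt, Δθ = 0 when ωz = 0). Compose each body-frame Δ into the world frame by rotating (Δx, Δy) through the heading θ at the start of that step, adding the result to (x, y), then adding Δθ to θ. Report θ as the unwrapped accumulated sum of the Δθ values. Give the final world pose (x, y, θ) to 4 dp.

(-0.1617, -0.0577, -1.1234)

step 1: ξ=(vx,vy,ωz)=(0.1562, -0.1188, -0.2467), dt=0.5 → body Δ=(0.0743, -0.0640, -0.1234) → world pose (0.0743, -0.0640, -0.1234)
step 2: ξ=(vx,vy,ωz)=(-0.0813, 0.1062, -0.4112), dt=0.8 → body Δ=(-0.0500, 0.0941, -0.3289) → world pose (0.0362, 0.0355, -0.4523)
step 3: ξ=(vx,vy,ωz)=(-0.0625, -0.1750, -0.5592), dt=1.2 → body Δ=(-0.1374, -0.1704, -0.6711) → world pose (-0.1617, -0.0577, -1.1234)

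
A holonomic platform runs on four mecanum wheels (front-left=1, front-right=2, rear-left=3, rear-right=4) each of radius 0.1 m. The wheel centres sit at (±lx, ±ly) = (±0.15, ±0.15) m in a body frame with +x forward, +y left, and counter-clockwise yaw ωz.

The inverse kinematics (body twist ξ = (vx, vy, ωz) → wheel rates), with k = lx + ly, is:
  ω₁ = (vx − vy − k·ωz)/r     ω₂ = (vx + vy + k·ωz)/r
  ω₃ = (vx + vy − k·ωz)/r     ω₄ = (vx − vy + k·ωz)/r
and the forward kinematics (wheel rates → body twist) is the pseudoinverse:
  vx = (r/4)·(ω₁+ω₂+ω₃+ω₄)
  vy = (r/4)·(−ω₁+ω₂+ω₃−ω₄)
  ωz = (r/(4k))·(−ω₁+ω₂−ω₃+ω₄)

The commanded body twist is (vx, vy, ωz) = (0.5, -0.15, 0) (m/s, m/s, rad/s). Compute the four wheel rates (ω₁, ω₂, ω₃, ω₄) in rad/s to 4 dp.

(6.5000, 3.5000, 3.5000, 6.5000)

k = lx + ly = 0.15 + 0.15 = 0.3000;  k·ωz = 0.3000·0 = 0.0000
ω₁ (FL) = (vx − vy − k·ωz)/r = 0.6500/0.1 = 6.5000
ω₂ (FR) = (vx + vy + k·ωz)/r = 0.3500/0.1 = 3.5000
ω₃ (RL) = (vx + vy − k·ωz)/r = 0.3500/0.1 = 3.5000
ω₄ (RR) = (vx − vy + k·ωz)/r = 0.6500/0.1 = 6.5000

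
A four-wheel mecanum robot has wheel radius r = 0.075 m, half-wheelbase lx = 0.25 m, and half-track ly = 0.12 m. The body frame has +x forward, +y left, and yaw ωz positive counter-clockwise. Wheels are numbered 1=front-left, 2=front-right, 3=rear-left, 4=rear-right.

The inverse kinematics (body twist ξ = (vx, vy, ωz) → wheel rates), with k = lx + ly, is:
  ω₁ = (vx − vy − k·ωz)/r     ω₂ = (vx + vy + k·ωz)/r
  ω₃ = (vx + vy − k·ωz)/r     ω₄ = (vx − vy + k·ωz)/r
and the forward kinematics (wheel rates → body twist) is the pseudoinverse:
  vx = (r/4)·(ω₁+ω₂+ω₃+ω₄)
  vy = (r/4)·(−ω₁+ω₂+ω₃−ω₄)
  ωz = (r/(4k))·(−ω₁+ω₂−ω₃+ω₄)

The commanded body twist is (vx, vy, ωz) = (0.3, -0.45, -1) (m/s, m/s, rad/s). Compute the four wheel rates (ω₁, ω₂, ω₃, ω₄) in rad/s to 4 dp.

k = lx + ly = 0.25 + 0.12 = 0.3700;  k·ωz = 0.3700·-1 = -0.3700
ω₁ (FL) = (vx − vy − k·ωz)/r = 1.1200/0.075 = 14.9333
ω₂ (FR) = (vx + vy + k·ωz)/r = -0.5200/0.075 = -6.9333
ω₃ (RL) = (vx + vy − k·ωz)/r = 0.2200/0.075 = 2.9333
ω₄ (RR) = (vx − vy + k·ωz)/r = 0.3800/0.075 = 5.0667

(14.9333, -6.9333, 2.9333, 5.0667)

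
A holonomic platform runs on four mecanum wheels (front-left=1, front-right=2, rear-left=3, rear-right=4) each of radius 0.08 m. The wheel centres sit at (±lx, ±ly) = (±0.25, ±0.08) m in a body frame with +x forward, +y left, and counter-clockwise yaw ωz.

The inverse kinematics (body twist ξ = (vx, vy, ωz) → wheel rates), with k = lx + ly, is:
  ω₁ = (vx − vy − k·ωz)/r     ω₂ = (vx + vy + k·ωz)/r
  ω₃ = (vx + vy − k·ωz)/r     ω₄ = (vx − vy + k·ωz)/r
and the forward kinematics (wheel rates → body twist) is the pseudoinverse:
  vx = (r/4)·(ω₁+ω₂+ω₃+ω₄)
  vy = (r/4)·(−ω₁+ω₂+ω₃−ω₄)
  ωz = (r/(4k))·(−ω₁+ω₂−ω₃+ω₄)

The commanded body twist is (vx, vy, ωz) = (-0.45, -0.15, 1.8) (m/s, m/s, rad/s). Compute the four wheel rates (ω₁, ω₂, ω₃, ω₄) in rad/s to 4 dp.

k = lx + ly = 0.25 + 0.08 = 0.3300;  k·ωz = 0.3300·1.8 = 0.5940
ω₁ (FL) = (vx − vy − k·ωz)/r = -0.8940/0.08 = -11.1750
ω₂ (FR) = (vx + vy + k·ωz)/r = -0.0060/0.08 = -0.0750
ω₃ (RL) = (vx + vy − k·ωz)/r = -1.1940/0.08 = -14.9250
ω₄ (RR) = (vx − vy + k·ωz)/r = 0.2940/0.08 = 3.6750

(-11.1750, -0.0750, -14.9250, 3.6750)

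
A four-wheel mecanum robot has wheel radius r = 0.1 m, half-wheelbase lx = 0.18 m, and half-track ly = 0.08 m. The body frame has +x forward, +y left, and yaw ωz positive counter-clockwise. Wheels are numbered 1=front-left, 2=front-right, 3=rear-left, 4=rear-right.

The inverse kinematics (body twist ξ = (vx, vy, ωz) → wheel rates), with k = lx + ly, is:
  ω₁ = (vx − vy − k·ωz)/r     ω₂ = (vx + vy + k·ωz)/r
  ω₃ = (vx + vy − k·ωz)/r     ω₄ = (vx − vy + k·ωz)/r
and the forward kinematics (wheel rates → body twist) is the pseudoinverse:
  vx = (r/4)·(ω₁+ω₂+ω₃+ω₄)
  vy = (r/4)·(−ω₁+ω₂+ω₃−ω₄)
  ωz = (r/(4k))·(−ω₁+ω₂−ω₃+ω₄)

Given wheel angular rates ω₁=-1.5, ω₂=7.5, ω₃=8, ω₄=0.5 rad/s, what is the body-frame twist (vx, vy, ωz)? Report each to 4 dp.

(0.3625, 0.4125, 0.1442)

k = lx + ly = 0.18 + 0.08 = 0.2600
ω₁+ω₂+ω₃+ω₄ = 14.5000  →  vx = (0.1/4)·14.5000 = 0.3625
−ω₁+ω₂+ω₃−ω₄ = 16.5000  →  vy = (0.1/4)·16.5000 = 0.4125
−ω₁+ω₂−ω₃+ω₄ = 1.5000  →  ωz = (0.1/1.0400)·1.5000 = 0.1442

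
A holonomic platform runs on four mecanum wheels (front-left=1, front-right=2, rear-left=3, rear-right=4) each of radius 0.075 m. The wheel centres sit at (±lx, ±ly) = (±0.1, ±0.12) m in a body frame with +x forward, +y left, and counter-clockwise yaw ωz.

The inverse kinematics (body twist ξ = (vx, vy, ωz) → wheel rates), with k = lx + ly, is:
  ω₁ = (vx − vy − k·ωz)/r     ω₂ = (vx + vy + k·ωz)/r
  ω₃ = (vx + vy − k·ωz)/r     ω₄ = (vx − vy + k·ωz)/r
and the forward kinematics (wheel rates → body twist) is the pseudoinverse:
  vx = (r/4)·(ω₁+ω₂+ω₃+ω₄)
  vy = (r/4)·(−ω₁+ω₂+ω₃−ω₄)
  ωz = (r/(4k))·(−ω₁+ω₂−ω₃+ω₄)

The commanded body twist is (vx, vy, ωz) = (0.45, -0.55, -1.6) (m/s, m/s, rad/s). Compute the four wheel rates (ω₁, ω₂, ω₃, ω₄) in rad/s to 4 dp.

k = lx + ly = 0.1 + 0.12 = 0.2200;  k·ωz = 0.2200·-1.6 = -0.3520
ω₁ (FL) = (vx − vy − k·ωz)/r = 1.3520/0.075 = 18.0267
ω₂ (FR) = (vx + vy + k·ωz)/r = -0.4520/0.075 = -6.0267
ω₃ (RL) = (vx + vy − k·ωz)/r = 0.2520/0.075 = 3.3600
ω₄ (RR) = (vx − vy + k·ωz)/r = 0.6480/0.075 = 8.6400

(18.0267, -6.0267, 3.3600, 8.6400)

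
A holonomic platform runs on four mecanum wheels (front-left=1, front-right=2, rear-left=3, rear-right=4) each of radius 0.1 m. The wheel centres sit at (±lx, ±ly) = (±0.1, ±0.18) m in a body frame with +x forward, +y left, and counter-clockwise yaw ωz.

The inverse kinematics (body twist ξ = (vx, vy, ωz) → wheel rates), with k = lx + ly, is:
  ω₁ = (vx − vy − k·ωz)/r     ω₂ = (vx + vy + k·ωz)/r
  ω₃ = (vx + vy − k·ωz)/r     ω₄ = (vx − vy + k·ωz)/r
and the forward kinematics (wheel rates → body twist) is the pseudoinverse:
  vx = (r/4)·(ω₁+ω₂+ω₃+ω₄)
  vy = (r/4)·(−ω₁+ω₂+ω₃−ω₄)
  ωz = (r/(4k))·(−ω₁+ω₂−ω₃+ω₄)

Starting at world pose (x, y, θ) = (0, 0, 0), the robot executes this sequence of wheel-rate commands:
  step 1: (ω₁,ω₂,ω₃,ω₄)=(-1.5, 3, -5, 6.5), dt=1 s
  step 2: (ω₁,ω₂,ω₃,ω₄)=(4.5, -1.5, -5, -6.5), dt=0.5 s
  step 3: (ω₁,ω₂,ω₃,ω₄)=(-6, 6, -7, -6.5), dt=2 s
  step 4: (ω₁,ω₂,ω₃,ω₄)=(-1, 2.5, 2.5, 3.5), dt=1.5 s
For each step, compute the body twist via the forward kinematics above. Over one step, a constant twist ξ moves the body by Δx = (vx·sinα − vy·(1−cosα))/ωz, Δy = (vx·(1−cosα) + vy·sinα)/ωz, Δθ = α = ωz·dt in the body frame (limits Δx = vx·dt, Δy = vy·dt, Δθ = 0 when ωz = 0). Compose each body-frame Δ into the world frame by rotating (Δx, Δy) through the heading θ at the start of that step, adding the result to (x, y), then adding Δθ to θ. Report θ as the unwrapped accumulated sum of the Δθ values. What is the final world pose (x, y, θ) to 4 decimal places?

(-0.0711, -1.1171, 3.9286)

step 1: ξ=(vx,vy,ωz)=(0.0750, -0.1750, 1.4286), dt=1.0 → body Δ=(0.1571, -0.0762, 1.4286) → world pose (0.1571, -0.0762, 1.4286)
step 2: ξ=(vx,vy,ωz)=(-0.2125, -0.1125, -0.6696), dt=0.5 → body Δ=(-0.1136, -0.0376, -0.3348) → world pose (0.1782, -0.1940, 1.0938)
step 3: ξ=(vx,vy,ωz)=(-0.3375, 0.2875, 1.1161), dt=2.0 → body Δ=(-0.6545, -0.2848, 2.2321) → world pose (0.1307, -0.9062, 3.3259)
step 4: ξ=(vx,vy,ωz)=(0.1875, 0.0625, 0.4018), dt=1.5 → body Δ=(0.2371, 0.1704, 0.6027) → world pose (-0.0711, -1.1171, 3.9286)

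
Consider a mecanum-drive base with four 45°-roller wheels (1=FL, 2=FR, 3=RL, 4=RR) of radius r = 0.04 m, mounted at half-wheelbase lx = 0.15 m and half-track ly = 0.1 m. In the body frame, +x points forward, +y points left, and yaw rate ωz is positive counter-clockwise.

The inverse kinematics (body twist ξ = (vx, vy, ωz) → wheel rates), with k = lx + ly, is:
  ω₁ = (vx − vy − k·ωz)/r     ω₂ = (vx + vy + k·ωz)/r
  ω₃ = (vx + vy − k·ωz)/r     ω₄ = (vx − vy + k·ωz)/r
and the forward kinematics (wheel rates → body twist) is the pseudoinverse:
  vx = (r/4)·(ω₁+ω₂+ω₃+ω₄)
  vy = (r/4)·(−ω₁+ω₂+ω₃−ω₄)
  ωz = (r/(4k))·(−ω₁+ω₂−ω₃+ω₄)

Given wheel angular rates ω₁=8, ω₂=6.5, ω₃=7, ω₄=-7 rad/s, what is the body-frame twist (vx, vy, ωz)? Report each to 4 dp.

(0.1450, 0.1250, -0.6200)

k = lx + ly = 0.15 + 0.1 = 0.2500
ω₁+ω₂+ω₃+ω₄ = 14.5000  →  vx = (0.04/4)·14.5000 = 0.1450
−ω₁+ω₂+ω₃−ω₄ = 12.5000  →  vy = (0.04/4)·12.5000 = 0.1250
−ω₁+ω₂−ω₃+ω₄ = -15.5000  →  ωz = (0.04/1.0000)·-15.5000 = -0.6200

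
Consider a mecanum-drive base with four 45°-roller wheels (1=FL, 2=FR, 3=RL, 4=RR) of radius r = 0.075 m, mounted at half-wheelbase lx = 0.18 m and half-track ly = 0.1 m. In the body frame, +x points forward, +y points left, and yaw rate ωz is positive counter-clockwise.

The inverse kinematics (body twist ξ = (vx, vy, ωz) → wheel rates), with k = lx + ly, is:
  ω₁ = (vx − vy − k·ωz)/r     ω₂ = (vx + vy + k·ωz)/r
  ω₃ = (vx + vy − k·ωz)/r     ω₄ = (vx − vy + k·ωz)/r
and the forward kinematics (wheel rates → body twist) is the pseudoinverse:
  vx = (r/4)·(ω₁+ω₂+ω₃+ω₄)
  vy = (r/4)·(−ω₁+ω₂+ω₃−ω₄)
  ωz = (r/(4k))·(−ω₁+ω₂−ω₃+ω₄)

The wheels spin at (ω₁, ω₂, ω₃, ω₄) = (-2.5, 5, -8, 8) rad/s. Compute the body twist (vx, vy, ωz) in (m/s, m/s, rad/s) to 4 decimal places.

k = lx + ly = 0.18 + 0.1 = 0.2800
ω₁+ω₂+ω₃+ω₄ = 2.5000  →  vx = (0.075/4)·2.5000 = 0.0469
−ω₁+ω₂+ω₃−ω₄ = -8.5000  →  vy = (0.075/4)·-8.5000 = -0.1594
−ω₁+ω₂−ω₃+ω₄ = 23.5000  →  ωz = (0.075/1.1200)·23.5000 = 1.5737

(0.0469, -0.1594, 1.5737)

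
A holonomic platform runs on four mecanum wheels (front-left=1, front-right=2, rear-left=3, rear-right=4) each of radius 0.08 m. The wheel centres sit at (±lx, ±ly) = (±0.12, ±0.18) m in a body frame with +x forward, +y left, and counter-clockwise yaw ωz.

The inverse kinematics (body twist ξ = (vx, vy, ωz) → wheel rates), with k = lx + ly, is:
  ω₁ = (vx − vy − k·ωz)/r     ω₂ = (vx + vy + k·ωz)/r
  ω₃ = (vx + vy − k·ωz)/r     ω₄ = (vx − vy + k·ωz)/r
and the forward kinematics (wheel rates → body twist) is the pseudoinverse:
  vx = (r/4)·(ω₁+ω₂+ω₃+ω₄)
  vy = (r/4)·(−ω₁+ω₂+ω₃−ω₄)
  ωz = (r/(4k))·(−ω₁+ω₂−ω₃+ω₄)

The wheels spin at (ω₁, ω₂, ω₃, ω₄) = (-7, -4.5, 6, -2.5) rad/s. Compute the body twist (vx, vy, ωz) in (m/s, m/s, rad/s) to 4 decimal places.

(-0.1600, 0.2200, -0.4000)

k = lx + ly = 0.12 + 0.18 = 0.3000
ω₁+ω₂+ω₃+ω₄ = -8.0000  →  vx = (0.08/4)·-8.0000 = -0.1600
−ω₁+ω₂+ω₃−ω₄ = 11.0000  →  vy = (0.08/4)·11.0000 = 0.2200
−ω₁+ω₂−ω₃+ω₄ = -6.0000  →  ωz = (0.08/1.2000)·-6.0000 = -0.4000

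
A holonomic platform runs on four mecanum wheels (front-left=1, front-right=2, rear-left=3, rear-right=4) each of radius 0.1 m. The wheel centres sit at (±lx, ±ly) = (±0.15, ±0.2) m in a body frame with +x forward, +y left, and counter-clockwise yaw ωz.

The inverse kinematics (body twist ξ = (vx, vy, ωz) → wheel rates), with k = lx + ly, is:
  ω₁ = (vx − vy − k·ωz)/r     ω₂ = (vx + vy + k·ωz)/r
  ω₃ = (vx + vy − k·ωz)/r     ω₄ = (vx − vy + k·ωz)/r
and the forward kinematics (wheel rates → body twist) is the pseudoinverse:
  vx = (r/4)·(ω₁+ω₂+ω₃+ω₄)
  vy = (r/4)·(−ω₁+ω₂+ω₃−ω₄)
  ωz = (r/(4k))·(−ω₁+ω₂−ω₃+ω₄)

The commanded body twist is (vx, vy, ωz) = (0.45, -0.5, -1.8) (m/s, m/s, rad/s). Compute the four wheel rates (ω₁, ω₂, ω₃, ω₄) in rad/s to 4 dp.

k = lx + ly = 0.15 + 0.2 = 0.3500;  k·ωz = 0.3500·-1.8 = -0.6300
ω₁ (FL) = (vx − vy − k·ωz)/r = 1.5800/0.1 = 15.8000
ω₂ (FR) = (vx + vy + k·ωz)/r = -0.6800/0.1 = -6.8000
ω₃ (RL) = (vx + vy − k·ωz)/r = 0.5800/0.1 = 5.8000
ω₄ (RR) = (vx − vy + k·ωz)/r = 0.3200/0.1 = 3.2000

(15.8000, -6.8000, 5.8000, 3.2000)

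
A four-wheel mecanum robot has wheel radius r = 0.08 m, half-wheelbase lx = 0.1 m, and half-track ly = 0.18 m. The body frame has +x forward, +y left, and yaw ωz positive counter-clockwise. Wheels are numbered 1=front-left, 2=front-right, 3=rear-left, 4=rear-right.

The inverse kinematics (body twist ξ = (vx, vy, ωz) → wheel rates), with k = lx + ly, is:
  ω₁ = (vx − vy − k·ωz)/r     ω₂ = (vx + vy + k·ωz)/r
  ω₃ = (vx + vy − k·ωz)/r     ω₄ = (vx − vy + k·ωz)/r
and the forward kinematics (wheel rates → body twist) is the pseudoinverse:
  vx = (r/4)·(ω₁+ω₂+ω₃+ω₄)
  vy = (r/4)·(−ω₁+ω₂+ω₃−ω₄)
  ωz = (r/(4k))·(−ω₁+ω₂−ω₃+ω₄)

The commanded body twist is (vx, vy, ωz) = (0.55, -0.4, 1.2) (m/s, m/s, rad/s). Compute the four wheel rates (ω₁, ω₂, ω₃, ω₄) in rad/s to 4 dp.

k = lx + ly = 0.1 + 0.18 = 0.2800;  k·ωz = 0.2800·1.2 = 0.3360
ω₁ (FL) = (vx − vy − k·ωz)/r = 0.6140/0.08 = 7.6750
ω₂ (FR) = (vx + vy + k·ωz)/r = 0.4860/0.08 = 6.0750
ω₃ (RL) = (vx + vy − k·ωz)/r = -0.1860/0.08 = -2.3250
ω₄ (RR) = (vx − vy + k·ωz)/r = 1.2860/0.08 = 16.0750

(7.6750, 6.0750, -2.3250, 16.0750)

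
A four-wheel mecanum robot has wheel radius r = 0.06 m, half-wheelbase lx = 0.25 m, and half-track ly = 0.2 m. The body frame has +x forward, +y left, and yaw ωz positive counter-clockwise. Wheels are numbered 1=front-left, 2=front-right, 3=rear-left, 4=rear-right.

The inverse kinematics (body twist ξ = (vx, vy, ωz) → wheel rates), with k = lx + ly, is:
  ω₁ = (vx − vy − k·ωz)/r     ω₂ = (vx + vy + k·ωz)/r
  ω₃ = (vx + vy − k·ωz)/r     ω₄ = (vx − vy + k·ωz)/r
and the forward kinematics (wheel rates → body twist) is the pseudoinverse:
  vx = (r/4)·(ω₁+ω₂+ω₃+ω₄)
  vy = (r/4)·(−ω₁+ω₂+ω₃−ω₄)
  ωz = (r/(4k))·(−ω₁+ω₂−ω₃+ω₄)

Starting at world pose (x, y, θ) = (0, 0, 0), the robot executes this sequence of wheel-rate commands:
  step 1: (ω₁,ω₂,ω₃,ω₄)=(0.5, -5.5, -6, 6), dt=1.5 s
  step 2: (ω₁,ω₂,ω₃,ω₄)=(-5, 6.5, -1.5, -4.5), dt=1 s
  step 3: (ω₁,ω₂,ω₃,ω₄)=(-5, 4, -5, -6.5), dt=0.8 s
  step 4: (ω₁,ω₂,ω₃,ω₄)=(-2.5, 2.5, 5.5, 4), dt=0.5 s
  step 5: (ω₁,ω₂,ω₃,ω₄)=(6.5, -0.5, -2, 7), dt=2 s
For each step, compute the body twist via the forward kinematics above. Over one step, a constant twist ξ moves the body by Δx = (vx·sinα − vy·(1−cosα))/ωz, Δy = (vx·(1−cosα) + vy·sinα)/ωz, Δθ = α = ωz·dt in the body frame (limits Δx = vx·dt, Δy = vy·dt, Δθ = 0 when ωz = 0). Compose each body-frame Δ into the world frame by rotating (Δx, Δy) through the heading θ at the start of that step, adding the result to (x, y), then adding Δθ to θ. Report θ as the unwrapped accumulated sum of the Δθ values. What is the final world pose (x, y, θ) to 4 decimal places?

(0.1951, -0.1953, 0.9750)

step 1: ξ=(vx,vy,ωz)=(-0.0750, -0.2700, 0.2000), dt=1.5 → body Δ=(-0.0505, -0.4157, 0.3000) → world pose (-0.0505, -0.4157, 0.3000)
step 2: ξ=(vx,vy,ωz)=(-0.0675, 0.2175, 0.2833), dt=1.0 → body Δ=(-0.0972, 0.2051, 0.2833) → world pose (-0.2040, -0.2485, 0.5833)
step 3: ξ=(vx,vy,ωz)=(-0.1875, 0.1575, 0.2500), dt=0.8 → body Δ=(-0.1616, 0.1102, 0.2000) → world pose (-0.3996, -0.2455, 0.7833)
step 4: ξ=(vx,vy,ωz)=(0.1425, 0.0975, 0.1167), dt=0.5 → body Δ=(0.0698, 0.0508, 0.0583) → world pose (-0.3859, -0.1602, 0.8417)
step 5: ξ=(vx,vy,ωz)=(0.1650, -0.2400, 0.0667), dt=2.0 → body Δ=(0.3610, -0.4566, 0.1333) → world pose (0.1951, -0.1953, 0.9750)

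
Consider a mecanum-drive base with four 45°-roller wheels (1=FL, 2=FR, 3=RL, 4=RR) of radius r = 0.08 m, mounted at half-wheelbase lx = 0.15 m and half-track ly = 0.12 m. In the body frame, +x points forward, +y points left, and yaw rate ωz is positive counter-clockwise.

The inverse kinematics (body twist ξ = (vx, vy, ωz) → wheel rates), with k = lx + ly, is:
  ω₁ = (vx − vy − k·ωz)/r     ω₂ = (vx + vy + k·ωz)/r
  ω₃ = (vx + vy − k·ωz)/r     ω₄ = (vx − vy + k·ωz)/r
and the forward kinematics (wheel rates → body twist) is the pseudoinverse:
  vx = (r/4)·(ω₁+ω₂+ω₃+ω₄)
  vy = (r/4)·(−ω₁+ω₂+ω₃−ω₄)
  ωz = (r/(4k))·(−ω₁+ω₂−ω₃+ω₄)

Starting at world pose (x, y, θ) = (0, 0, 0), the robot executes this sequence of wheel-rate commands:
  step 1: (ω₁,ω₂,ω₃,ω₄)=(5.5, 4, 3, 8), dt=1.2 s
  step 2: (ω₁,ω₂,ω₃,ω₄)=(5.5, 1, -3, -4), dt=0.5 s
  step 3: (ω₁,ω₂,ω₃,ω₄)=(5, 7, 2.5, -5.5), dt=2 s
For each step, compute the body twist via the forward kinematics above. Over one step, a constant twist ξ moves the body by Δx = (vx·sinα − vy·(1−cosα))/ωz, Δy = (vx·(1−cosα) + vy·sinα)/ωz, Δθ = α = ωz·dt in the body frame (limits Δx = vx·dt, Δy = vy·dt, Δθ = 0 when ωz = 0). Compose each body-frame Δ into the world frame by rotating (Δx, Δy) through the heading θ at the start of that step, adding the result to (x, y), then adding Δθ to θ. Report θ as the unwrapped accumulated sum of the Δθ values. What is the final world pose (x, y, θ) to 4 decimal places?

(0.9672, 0.1372, -0.7815)

step 1: ξ=(vx,vy,ωz)=(0.4100, -0.1300, 0.2593), dt=1.2 → body Δ=(0.5082, -0.0776, 0.3111) → world pose (0.5082, -0.0776, 0.3111)
step 2: ξ=(vx,vy,ωz)=(-0.0100, -0.0700, -0.4074), dt=0.5 → body Δ=(-0.0085, -0.0343, -0.2037) → world pose (0.5105, -0.1128, 0.1074)
step 3: ξ=(vx,vy,ωz)=(0.1800, 0.2000, -0.4444), dt=2.0 → body Δ=(0.4808, 0.1996, -0.8889) → world pose (0.9672, 0.1372, -0.7815)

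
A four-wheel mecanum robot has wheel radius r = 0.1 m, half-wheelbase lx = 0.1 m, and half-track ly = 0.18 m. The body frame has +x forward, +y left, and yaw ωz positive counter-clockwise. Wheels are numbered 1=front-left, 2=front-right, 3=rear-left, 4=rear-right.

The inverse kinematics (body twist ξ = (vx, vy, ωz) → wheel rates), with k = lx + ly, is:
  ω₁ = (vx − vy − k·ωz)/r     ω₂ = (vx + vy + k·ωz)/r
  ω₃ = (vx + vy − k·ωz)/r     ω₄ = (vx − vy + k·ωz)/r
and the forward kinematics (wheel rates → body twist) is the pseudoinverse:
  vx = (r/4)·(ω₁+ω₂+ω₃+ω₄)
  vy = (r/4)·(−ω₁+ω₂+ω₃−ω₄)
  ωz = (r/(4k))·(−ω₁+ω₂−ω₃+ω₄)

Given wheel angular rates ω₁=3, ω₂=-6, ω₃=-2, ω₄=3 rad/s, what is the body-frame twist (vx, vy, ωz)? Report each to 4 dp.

(-0.0500, -0.3500, -0.3571)

k = lx + ly = 0.1 + 0.18 = 0.2800
ω₁+ω₂+ω₃+ω₄ = -2.0000  →  vx = (0.1/4)·-2.0000 = -0.0500
−ω₁+ω₂+ω₃−ω₄ = -14.0000  →  vy = (0.1/4)·-14.0000 = -0.3500
−ω₁+ω₂−ω₃+ω₄ = -4.0000  →  ωz = (0.1/1.1200)·-4.0000 = -0.3571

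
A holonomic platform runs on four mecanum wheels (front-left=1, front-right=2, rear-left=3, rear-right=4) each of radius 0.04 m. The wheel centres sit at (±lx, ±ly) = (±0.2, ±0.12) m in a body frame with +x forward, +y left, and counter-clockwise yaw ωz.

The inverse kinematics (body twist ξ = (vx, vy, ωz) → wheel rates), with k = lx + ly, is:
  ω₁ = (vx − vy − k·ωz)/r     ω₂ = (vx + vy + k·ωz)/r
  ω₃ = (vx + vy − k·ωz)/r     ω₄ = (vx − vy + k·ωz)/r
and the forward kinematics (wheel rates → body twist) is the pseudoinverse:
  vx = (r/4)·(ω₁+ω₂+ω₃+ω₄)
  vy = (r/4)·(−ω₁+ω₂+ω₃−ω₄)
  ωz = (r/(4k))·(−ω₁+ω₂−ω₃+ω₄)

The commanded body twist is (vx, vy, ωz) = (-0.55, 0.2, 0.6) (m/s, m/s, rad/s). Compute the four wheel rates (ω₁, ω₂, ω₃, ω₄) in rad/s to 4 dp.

k = lx + ly = 0.2 + 0.12 = 0.3200;  k·ωz = 0.3200·0.6 = 0.1920
ω₁ (FL) = (vx − vy − k·ωz)/r = -0.9420/0.04 = -23.5500
ω₂ (FR) = (vx + vy + k·ωz)/r = -0.1580/0.04 = -3.9500
ω₃ (RL) = (vx + vy − k·ωz)/r = -0.5420/0.04 = -13.5500
ω₄ (RR) = (vx − vy + k·ωz)/r = -0.5580/0.04 = -13.9500

(-23.5500, -3.9500, -13.5500, -13.9500)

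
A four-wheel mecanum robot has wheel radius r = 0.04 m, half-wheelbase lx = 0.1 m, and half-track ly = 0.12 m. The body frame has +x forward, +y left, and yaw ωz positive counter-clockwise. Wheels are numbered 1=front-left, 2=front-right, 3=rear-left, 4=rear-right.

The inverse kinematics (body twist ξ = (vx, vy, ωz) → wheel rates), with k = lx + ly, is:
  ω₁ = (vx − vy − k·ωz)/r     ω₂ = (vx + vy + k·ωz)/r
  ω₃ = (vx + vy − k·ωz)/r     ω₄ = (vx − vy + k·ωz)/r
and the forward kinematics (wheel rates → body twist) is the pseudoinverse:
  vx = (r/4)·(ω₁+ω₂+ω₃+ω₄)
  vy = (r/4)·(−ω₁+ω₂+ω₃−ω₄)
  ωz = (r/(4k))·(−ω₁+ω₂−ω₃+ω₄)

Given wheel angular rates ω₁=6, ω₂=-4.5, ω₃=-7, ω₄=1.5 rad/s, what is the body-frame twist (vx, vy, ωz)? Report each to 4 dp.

(-0.0400, -0.1900, -0.0909)

k = lx + ly = 0.1 + 0.12 = 0.2200
ω₁+ω₂+ω₃+ω₄ = -4.0000  →  vx = (0.04/4)·-4.0000 = -0.0400
−ω₁+ω₂+ω₃−ω₄ = -19.0000  →  vy = (0.04/4)·-19.0000 = -0.1900
−ω₁+ω₂−ω₃+ω₄ = -2.0000  →  ωz = (0.04/0.8800)·-2.0000 = -0.0909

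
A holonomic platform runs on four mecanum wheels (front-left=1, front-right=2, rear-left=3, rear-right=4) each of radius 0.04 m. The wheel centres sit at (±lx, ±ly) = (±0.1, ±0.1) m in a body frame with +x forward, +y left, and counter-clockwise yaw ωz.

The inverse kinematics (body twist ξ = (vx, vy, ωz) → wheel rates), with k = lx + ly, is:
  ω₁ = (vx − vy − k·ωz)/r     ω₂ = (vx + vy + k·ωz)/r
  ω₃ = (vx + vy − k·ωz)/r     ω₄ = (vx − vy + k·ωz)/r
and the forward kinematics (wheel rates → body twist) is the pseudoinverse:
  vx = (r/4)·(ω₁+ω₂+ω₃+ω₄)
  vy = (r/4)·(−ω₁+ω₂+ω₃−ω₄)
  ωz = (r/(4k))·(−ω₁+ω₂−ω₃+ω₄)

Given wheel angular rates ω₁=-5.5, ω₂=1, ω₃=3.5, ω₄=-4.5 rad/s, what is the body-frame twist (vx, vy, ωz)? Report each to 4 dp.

k = lx + ly = 0.1 + 0.1 = 0.2000
ω₁+ω₂+ω₃+ω₄ = -5.5000  →  vx = (0.04/4)·-5.5000 = -0.0550
−ω₁+ω₂+ω₃−ω₄ = 14.5000  →  vy = (0.04/4)·14.5000 = 0.1450
−ω₁+ω₂−ω₃+ω₄ = -1.5000  →  ωz = (0.04/0.8000)·-1.5000 = -0.0750

(-0.0550, 0.1450, -0.0750)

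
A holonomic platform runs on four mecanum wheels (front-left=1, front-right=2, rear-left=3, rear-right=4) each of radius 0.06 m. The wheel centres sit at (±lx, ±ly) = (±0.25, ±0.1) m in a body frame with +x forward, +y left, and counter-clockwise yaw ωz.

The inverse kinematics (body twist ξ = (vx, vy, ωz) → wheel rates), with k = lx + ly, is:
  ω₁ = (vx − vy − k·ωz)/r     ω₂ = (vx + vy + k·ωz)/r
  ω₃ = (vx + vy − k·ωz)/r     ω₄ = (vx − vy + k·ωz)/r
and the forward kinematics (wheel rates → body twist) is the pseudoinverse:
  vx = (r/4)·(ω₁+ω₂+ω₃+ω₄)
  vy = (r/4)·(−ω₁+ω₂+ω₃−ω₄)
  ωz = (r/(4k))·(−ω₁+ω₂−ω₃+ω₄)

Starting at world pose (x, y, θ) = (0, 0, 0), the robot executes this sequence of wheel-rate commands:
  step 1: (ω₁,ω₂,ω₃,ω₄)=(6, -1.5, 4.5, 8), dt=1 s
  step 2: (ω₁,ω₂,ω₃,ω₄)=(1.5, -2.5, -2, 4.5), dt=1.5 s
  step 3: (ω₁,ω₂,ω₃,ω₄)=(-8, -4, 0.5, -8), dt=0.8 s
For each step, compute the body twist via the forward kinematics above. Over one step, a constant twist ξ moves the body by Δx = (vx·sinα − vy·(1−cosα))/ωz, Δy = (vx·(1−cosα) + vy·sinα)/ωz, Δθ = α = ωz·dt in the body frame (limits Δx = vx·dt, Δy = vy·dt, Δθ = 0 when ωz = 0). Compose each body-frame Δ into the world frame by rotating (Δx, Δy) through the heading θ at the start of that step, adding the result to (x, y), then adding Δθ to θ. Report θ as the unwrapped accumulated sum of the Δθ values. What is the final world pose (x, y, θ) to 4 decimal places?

step 1: ξ=(vx,vy,ωz)=(0.2550, -0.1650, -0.1714), dt=1.0 → body Δ=(0.2396, -0.1860, -0.1714) → world pose (0.2396, -0.1860, -0.1714)
step 2: ξ=(vx,vy,ωz)=(0.0225, -0.1575, 0.1071), dt=1.5 → body Δ=(0.0525, -0.2325, 0.1607) → world pose (0.2518, -0.4241, -0.0107)
step 3: ξ=(vx,vy,ωz)=(-0.2925, 0.1875, -0.1929), dt=0.8 → body Δ=(-0.2215, 0.1674, -0.1543) → world pose (0.0320, -0.2543, -0.1650)

(0.0320, -0.2543, -0.1650)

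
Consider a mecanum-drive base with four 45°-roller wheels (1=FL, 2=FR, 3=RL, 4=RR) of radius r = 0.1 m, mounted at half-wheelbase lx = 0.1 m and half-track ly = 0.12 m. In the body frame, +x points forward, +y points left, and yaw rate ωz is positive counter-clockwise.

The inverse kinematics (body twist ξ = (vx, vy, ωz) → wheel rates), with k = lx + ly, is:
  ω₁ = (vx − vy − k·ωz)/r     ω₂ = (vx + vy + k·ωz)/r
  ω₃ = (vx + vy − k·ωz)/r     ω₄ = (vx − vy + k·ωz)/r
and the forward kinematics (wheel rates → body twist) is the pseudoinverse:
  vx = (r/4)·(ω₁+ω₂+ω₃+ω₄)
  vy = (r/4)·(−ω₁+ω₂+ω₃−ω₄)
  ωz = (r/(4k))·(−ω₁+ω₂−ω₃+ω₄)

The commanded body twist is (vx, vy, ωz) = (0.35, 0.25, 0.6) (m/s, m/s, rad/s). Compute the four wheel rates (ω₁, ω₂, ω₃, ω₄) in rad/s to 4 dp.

k = lx + ly = 0.1 + 0.12 = 0.2200;  k·ωz = 0.2200·0.6 = 0.1320
ω₁ (FL) = (vx − vy − k·ωz)/r = -0.0320/0.1 = -0.3200
ω₂ (FR) = (vx + vy + k·ωz)/r = 0.7320/0.1 = 7.3200
ω₃ (RL) = (vx + vy − k·ωz)/r = 0.4680/0.1 = 4.6800
ω₄ (RR) = (vx − vy + k·ωz)/r = 0.2320/0.1 = 2.3200

(-0.3200, 7.3200, 4.6800, 2.3200)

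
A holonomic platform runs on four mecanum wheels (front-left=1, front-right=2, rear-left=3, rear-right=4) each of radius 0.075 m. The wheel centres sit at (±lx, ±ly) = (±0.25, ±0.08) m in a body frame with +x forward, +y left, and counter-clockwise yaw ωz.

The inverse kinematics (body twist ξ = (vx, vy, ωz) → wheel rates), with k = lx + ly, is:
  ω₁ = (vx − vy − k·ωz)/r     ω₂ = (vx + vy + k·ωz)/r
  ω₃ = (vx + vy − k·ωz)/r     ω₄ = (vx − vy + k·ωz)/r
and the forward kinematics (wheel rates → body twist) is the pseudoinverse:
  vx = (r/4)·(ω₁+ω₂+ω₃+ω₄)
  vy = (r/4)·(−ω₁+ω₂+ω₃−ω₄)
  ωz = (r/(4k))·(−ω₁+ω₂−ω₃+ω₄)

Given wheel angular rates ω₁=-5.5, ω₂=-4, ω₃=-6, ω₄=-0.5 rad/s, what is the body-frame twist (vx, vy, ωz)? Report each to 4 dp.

k = lx + ly = 0.25 + 0.08 = 0.3300
ω₁+ω₂+ω₃+ω₄ = -16.0000  →  vx = (0.075/4)·-16.0000 = -0.3000
−ω₁+ω₂+ω₃−ω₄ = -4.0000  →  vy = (0.075/4)·-4.0000 = -0.0750
−ω₁+ω₂−ω₃+ω₄ = 7.0000  →  ωz = (0.075/1.3200)·7.0000 = 0.3977

(-0.3000, -0.0750, 0.3977)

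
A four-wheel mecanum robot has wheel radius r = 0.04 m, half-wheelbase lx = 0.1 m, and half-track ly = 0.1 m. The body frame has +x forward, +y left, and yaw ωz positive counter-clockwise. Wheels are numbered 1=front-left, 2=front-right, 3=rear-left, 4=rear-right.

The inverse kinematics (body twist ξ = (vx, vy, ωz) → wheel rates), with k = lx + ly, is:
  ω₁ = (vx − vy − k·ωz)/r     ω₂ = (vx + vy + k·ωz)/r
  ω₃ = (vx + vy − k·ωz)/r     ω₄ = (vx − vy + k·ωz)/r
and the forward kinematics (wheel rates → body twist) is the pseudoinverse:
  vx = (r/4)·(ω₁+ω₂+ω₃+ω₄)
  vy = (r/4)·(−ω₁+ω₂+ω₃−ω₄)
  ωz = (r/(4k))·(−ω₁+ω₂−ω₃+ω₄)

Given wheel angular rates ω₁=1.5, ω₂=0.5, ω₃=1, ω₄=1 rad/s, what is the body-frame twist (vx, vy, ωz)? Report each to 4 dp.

(0.0400, -0.0100, -0.0500)

k = lx + ly = 0.1 + 0.1 = 0.2000
ω₁+ω₂+ω₃+ω₄ = 4.0000  →  vx = (0.04/4)·4.0000 = 0.0400
−ω₁+ω₂+ω₃−ω₄ = -1.0000  →  vy = (0.04/4)·-1.0000 = -0.0100
−ω₁+ω₂−ω₃+ω₄ = -1.0000  →  ωz = (0.04/0.8000)·-1.0000 = -0.0500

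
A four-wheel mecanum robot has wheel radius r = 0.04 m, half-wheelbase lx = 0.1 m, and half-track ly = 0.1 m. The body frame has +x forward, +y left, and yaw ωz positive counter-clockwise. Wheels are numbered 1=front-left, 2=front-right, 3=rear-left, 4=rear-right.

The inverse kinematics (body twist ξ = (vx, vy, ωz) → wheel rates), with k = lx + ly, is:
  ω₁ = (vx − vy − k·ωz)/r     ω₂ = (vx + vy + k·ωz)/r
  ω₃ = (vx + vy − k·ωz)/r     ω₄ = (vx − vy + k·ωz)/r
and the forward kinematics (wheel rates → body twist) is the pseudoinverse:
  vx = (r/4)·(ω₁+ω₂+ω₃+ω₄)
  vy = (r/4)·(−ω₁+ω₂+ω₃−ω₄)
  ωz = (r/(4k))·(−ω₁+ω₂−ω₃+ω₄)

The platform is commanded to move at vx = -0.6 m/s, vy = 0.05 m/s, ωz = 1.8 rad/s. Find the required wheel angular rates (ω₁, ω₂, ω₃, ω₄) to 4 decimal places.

k = lx + ly = 0.1 + 0.1 = 0.2000;  k·ωz = 0.2000·1.8 = 0.3600
ω₁ (FL) = (vx − vy − k·ωz)/r = -1.0100/0.04 = -25.2500
ω₂ (FR) = (vx + vy + k·ωz)/r = -0.1900/0.04 = -4.7500
ω₃ (RL) = (vx + vy − k·ωz)/r = -0.9100/0.04 = -22.7500
ω₄ (RR) = (vx − vy + k·ωz)/r = -0.2900/0.04 = -7.2500

(-25.2500, -4.7500, -22.7500, -7.2500)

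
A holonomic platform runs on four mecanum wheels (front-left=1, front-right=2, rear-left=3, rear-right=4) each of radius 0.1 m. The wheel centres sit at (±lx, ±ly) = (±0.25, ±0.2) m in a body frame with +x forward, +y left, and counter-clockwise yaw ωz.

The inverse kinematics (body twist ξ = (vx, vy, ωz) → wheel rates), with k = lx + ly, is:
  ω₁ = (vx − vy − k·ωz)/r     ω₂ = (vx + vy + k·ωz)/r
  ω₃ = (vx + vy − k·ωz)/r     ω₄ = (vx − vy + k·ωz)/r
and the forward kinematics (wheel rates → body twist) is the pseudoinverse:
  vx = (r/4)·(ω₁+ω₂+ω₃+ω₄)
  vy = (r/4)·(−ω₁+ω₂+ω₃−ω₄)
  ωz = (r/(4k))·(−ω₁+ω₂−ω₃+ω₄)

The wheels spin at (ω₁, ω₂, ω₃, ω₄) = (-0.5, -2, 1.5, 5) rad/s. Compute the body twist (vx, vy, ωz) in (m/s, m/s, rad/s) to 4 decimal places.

(0.1000, -0.1250, 0.1111)

k = lx + ly = 0.25 + 0.2 = 0.4500
ω₁+ω₂+ω₃+ω₄ = 4.0000  →  vx = (0.1/4)·4.0000 = 0.1000
−ω₁+ω₂+ω₃−ω₄ = -5.0000  →  vy = (0.1/4)·-5.0000 = -0.1250
−ω₁+ω₂−ω₃+ω₄ = 2.0000  →  ωz = (0.1/1.8000)·2.0000 = 0.1111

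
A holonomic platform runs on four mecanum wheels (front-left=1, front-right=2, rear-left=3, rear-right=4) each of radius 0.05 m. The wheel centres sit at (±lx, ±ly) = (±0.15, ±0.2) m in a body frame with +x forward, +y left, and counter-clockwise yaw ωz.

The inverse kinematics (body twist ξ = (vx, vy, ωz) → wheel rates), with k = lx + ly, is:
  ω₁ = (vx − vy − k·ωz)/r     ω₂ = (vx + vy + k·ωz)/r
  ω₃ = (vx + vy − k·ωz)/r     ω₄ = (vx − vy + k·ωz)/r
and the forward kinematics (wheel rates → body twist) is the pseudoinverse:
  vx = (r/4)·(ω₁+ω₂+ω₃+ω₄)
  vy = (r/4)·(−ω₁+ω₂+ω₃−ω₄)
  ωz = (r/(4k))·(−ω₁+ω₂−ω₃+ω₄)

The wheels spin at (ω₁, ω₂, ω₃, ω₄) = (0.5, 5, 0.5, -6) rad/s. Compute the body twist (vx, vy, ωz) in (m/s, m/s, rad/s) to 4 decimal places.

k = lx + ly = 0.15 + 0.2 = 0.3500
ω₁+ω₂+ω₃+ω₄ = 0.0000  →  vx = (0.05/4)·0.0000 = 0.0000
−ω₁+ω₂+ω₃−ω₄ = 11.0000  →  vy = (0.05/4)·11.0000 = 0.1375
−ω₁+ω₂−ω₃+ω₄ = -2.0000  →  ωz = (0.05/1.4000)·-2.0000 = -0.0714

(0.0000, 0.1375, -0.0714)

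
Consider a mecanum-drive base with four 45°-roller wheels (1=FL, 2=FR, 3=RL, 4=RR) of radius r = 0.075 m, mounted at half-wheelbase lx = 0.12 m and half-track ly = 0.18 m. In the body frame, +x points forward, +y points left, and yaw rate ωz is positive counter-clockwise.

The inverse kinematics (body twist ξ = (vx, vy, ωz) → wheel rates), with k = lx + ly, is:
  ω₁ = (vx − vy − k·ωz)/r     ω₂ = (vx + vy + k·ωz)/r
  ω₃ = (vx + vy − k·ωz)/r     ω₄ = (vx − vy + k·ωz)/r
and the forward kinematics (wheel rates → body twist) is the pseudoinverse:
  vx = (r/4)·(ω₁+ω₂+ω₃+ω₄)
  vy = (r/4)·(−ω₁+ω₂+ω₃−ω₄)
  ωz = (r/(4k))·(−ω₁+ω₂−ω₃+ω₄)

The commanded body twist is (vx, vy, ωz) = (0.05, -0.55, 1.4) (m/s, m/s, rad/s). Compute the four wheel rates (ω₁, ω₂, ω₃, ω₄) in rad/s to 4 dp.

(2.4000, -1.0667, -12.2667, 13.6000)

k = lx + ly = 0.12 + 0.18 = 0.3000;  k·ωz = 0.3000·1.4 = 0.4200
ω₁ (FL) = (vx − vy − k·ωz)/r = 0.1800/0.075 = 2.4000
ω₂ (FR) = (vx + vy + k·ωz)/r = -0.0800/0.075 = -1.0667
ω₃ (RL) = (vx + vy − k·ωz)/r = -0.9200/0.075 = -12.2667
ω₄ (RR) = (vx − vy + k·ωz)/r = 1.0200/0.075 = 13.6000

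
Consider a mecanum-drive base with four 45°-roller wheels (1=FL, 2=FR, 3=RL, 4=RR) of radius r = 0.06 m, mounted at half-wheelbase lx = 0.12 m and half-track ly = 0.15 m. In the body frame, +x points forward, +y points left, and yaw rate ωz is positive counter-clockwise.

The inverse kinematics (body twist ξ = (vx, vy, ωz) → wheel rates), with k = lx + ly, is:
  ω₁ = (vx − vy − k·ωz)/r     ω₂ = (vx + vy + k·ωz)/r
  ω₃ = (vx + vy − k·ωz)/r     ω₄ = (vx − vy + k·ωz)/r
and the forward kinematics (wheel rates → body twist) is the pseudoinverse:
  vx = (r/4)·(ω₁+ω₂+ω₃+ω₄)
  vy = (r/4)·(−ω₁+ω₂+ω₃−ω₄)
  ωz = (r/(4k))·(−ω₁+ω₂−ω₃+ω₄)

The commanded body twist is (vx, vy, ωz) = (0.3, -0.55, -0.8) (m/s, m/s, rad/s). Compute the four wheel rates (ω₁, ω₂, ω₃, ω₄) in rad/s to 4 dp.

k = lx + ly = 0.12 + 0.15 = 0.2700;  k·ωz = 0.2700·-0.8 = -0.2160
ω₁ (FL) = (vx − vy − k·ωz)/r = 1.0660/0.06 = 17.7667
ω₂ (FR) = (vx + vy + k·ωz)/r = -0.4660/0.06 = -7.7667
ω₃ (RL) = (vx + vy − k·ωz)/r = -0.0340/0.06 = -0.5667
ω₄ (RR) = (vx − vy + k·ωz)/r = 0.6340/0.06 = 10.5667

(17.7667, -7.7667, -0.5667, 10.5667)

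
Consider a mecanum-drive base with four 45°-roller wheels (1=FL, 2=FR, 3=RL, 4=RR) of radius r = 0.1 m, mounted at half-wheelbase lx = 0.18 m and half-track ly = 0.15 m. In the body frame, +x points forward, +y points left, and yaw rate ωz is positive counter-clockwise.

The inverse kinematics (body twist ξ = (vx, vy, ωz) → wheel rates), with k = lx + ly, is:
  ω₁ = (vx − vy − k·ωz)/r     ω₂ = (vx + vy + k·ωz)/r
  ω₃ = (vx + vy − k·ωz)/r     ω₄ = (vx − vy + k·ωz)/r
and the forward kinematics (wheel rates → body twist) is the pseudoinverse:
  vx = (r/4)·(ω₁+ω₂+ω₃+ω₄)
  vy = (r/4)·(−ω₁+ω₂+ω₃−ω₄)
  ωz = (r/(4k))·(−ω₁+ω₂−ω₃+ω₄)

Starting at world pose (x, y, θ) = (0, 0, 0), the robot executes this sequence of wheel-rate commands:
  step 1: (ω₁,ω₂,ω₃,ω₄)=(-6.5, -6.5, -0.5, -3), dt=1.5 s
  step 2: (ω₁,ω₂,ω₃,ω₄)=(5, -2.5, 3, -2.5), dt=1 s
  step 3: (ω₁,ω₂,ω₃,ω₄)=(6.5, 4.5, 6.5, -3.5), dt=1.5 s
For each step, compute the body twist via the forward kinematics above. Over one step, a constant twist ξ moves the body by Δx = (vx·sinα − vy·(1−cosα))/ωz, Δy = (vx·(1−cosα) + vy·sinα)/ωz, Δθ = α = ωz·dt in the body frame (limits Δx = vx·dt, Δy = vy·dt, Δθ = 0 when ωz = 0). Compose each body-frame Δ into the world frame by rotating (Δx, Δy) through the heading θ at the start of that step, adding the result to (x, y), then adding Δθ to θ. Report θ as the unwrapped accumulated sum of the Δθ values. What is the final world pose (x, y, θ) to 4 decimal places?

(-0.5020, -0.4584, -2.6326)

step 1: ξ=(vx,vy,ωz)=(-0.4125, 0.0625, -0.1894), dt=1.5 → body Δ=(-0.5972, 0.1798, -0.2841) → world pose (-0.5972, 0.1798, -0.2841)
step 2: ξ=(vx,vy,ωz)=(0.0750, -0.0500, -0.9848), dt=1.0 → body Δ=(0.0408, -0.0763, -0.9848) → world pose (-0.5795, 0.0951, -1.2689)
step 3: ξ=(vx,vy,ωz)=(0.3500, 0.2000, -0.9091), dt=1.5 → body Δ=(0.5515, -0.0905, -1.3636) → world pose (-0.5020, -0.4584, -2.6326)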